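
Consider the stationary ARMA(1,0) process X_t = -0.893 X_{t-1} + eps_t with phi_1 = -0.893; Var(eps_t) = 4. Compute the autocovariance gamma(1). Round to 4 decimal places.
\gamma(1) = -17.6351

Multiply the model equation by X_{t-k} and take expectations. With theta_0 = psi_0 = 1 and psi_j the MA(infinity) weights, this gives
  gamma(k) - sum_i phi_i gamma(k-i) = c_k,
  c_k = sigma^2 * sum_{j=k..q} theta_j psi_{j-k}   (c_k = 0 for k > q),
using gamma(-m) = gamma(m).
Pure AR (q = 0): c_0 = sigma^2 = 4, c_k = 0 for k >= 1.
Equations for k = 0 and k = 1 (AR order 1):
  gamma(0) = phi_1 gamma(1) + c_0
  gamma(1) = phi_1 gamma(0) + c_1
Substituting the second into the first: gamma(0) (1 - phi_1^2) = c_0 + phi_1 c_1, so
  gamma(0) = c_0 / (1 - phi_1^2) = 4 / (1 - (-0.893)^2) = 4 / 0.202551 = 19.748113.
  gamma(1) = phi_1 gamma(0) = (-0.893)(19.748113) = -17.635065.
Therefore gamma(1) = -17.6351 (to 4 decimal places).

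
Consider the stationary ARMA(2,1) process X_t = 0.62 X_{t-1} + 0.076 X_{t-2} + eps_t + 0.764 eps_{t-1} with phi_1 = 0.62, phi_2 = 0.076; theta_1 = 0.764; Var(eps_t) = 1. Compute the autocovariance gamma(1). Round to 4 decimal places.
\gamma(1) = 4.0296

Multiply the model equation by X_{t-k} and take expectations. With theta_0 = psi_0 = 1 and psi_j the MA(infinity) weights, this gives
  gamma(k) - sum_i phi_i gamma(k-i) = c_k,
  c_k = sigma^2 * sum_{j=k..q} theta_j psi_{j-k}   (c_k = 0 for k > q),
using gamma(-m) = gamma(m).
psi-weights needed (psi_j = theta_j + sum_i phi_i psi_{j-i}):
  psi_1 = theta_1 + phi_1 = 0.764 + (0.62) = 1.384
Right-hand sides:
  c_0 = sigma^2 (1 + theta_1 psi_1) = 1 * (1 + (0.764)(1.384)) = 1 * 2.057376 = 2.057376
  c_1 = sigma^2 theta_1 = 1 * (0.764) = 0.764
  c_2 = 0
Equations for k = 0, 1, 2 (AR order 2, c_2 = 0):
  (E0) gamma(0) = phi_1 gamma(1) + phi_2 gamma(2) + c_0
  (E1) gamma(1) = phi_1 gamma(0) + phi_2 gamma(1) + c_1
  (E2) gamma(2) = phi_1 gamma(1) + phi_2 gamma(0)
From (E1): gamma(1) = A gamma(0) + B with
  A = phi_1 / (1 - phi_2) = 0.62 / 0.924 = 0.670996,   B = c_1 / (1 - phi_2) = 0.764 / 0.924 = 0.82684.
Insert (E2) into (E0): gamma(0) (1 - phi_2^2) = phi_1 (1 + phi_2) gamma(1) + c_0.
  phi_1 (1 + phi_2) = (0.62)(1.076) = 0.66712,   1 - phi_2^2 = 0.994224.
Replace gamma(1) by A gamma(0) + B and collect gamma(0):
  gamma(0) [0.994224 - (0.66712)(0.670996)] = (0.66712)(0.82684) + 2.057376
  gamma(0) * 0.546589 = 2.608977
  gamma(0) = 2.608977 / 0.546589 = 4.773195.
  gamma(1) = A gamma(0) + B = (0.670996)(4.773195) + (0.82684) = 4.029633.
Therefore gamma(1) = 4.0296 (to 4 decimal places).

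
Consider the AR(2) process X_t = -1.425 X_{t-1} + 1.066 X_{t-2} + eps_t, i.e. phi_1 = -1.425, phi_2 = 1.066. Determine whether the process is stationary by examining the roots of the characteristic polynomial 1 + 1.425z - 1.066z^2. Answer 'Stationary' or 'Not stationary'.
\text{Not stationary}

The AR(p) characteristic polynomial is P(z) = 1 + 1.425z - 1.066z^2.
Stationarity requires all roots to lie outside the unit circle, i.e. |z| > 1 for every root.
Set 1 + (1.425) z + (-1.066) z^2 = 0, i.e. a z^2 + b z + c = 0 with a = -1.066, b = 1.425, c = 1.
Discriminant D = b^2 - 4ac = (1.425)^2 - 4*(-1.066)*1 = 2.030625 - (-4.264) = 6.294625.
D >= 0, so the roots are real: z = (-b +/- sqrt(D)) / (2a) = (-1.425 +/- 2.508909) / (-2.132).
  z_1 = (-1.425 + 2.508909) / (-2.132) = -0.5084,   |z_1| = 0.5084.
  z_2 = (-1.425 - 2.508909) / (-2.132) = 1.8452,   |z_2| = 1.8452.
Moduli of all roots: 0.5084, 1.8452.
All moduli strictly greater than 1? No.
Verdict: Not stationary.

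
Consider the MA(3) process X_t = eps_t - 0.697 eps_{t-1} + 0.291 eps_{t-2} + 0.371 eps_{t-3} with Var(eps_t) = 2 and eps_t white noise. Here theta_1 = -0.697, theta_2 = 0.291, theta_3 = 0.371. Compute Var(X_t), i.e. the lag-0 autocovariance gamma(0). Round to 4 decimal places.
\gamma(0) = 3.4163

For an MA(q) process X_t = eps_t + sum_i theta_i eps_{t-i} with
Var(eps_t) = sigma^2, the variance is
  gamma(0) = sigma^2 * (1 + sum_i theta_i^2).
  sum_i theta_i^2 = (-0.697)^2 + (0.291)^2 + (0.371)^2 = 0.485809 + 0.084681 + 0.137641 = 0.708131.
  gamma(0) = 2 * (1 + 0.708131) = 2 * 1.708131 = 3.416262, which rounds to 3.4163.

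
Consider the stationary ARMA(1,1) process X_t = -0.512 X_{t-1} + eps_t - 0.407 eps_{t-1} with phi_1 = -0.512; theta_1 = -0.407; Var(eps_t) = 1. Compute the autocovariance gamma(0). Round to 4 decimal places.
\gamma(0) = 2.1446

Multiply the model equation by X_{t-k} and take expectations. With theta_0 = psi_0 = 1 and psi_j the MA(infinity) weights, this gives
  gamma(k) - sum_i phi_i gamma(k-i) = c_k,
  c_k = sigma^2 * sum_{j=k..q} theta_j psi_{j-k}   (c_k = 0 for k > q),
using gamma(-m) = gamma(m).
psi-weights needed (psi_j = theta_j + sum_i phi_i psi_{j-i}):
  psi_1 = theta_1 + phi_1 = -0.407 + (-0.512) = -0.919
Right-hand sides:
  c_0 = sigma^2 (1 + theta_1 psi_1) = 1 * (1 + (-0.407)(-0.919)) = 1 * 1.374033 = 1.374033
  c_1 = sigma^2 theta_1 = 1 * (-0.407) = -0.407
  c_2 = 0
Equations for k = 0 and k = 1 (AR order 1):
  gamma(0) = phi_1 gamma(1) + c_0
  gamma(1) = phi_1 gamma(0) + c_1
Substituting the second into the first: gamma(0) (1 - phi_1^2) = c_0 + phi_1 c_1, so
  gamma(0) = (c_0 + phi_1 c_1) / (1 - phi_1^2) = (1.374033 + (-0.512)(-0.407)) / (1 - (-0.512)^2) = 1.582417 / 0.737856 = 2.144615.
Therefore gamma(0) = 2.1446 (to 4 decimal places).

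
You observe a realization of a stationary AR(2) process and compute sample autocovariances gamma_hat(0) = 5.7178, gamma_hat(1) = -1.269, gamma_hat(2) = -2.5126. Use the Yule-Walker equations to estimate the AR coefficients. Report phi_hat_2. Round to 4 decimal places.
\hat\phi_{2} = -0.5140

The Yule-Walker equations for an AR(p) process read, in matrix form,
  Gamma_p phi = r_p,   with   (Gamma_p)_{ij} = gamma(|i - j|),
                       (r_p)_i = gamma(i),   i,j = 1..p.
Substitute the sample gammas (Toeplitz matrix and right-hand side of size 2):
  Gamma_p = [[5.7178, -1.269], [-1.269, 5.7178]]
  r_p     = [-1.269, -2.5126]
Written out:
  5.7178 phi_1 - 1.269 phi_2 = -1.269
  -1.269 phi_1 + 5.7178 phi_2 = -2.5126
Solve by Cramer's rule:
  det = gamma(0)^2 - gamma(1)^2 = (5.7178)^2 - (-1.269)^2 = 32.69323684 - 1.610361 = 31.08287584
  phi_hat_1 = [gamma(1) gamma(0) - gamma(1) gamma(2)] / det = [(-1.269)(5.7178) - (-1.269)(-2.5126)] / 31.08287584 = -10.4443776 / 31.08287584 = -0.336
  phi_hat_2 = [gamma(0) gamma(2) - gamma(1)^2] / det = [(5.7178)(-2.5126) - (-1.269)^2] / 31.08287584 = -15.97690528 / 31.08287584 = -0.514
So phi_hat = [-0.3360, -0.5140].
Therefore phi_hat_2 = -0.5140.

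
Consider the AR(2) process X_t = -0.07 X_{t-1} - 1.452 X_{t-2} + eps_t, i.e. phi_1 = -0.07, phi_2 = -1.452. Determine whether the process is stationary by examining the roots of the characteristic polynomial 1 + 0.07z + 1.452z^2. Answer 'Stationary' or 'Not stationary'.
\text{Not stationary}

The AR(p) characteristic polynomial is P(z) = 1 + 0.07z + 1.452z^2.
Stationarity requires all roots to lie outside the unit circle, i.e. |z| > 1 for every root.
Set 1 + (0.07) z + (1.452) z^2 = 0, i.e. a z^2 + b z + c = 0 with a = 1.452, b = 0.07, c = 1.
Discriminant D = b^2 - 4ac = (0.07)^2 - 4*(1.452)*1 = 0.0049 - (5.808) = -5.8031.
D < 0, so the roots are the complex-conjugate pair z = (-b +/- i sqrt(-D)) / (2a) = -0.0241 +/- 0.8295i.
For a conjugate pair |z|^2 = z * conj(z) = (product of roots) = c/a = 1/(1.452) = 0.688705, so |z| = sqrt(0.688705) = 0.8299 for both roots.
Moduli of all roots: 0.8299, 0.8299.
All moduli strictly greater than 1? No.
Verdict: Not stationary.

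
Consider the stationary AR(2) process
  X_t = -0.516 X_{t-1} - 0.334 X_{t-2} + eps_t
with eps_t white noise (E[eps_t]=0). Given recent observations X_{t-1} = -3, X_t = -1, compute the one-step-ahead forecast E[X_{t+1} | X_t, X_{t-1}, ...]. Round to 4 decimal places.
E[X_{t+1} \mid \mathcal F_t] = 1.5180

For an AR(p) model X_t = c + sum_i phi_i X_{t-i} + eps_t, the
one-step-ahead conditional mean is
  E[X_{t+1} | X_t, ...] = c + sum_i phi_i X_{t+1-i}.
Substitute known values:
  E[X_{t+1} | ...] = (-0.516) * (-1) + (-0.334) * (-3)
                   = 1.5180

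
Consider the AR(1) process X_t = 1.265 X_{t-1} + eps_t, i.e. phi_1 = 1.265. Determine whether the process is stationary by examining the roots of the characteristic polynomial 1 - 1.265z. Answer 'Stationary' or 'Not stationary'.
\text{Not stationary}

The AR(p) characteristic polynomial is P(z) = 1 - 1.265z.
Stationarity requires all roots to lie outside the unit circle, i.e. |z| > 1 for every root.
This is linear in z: 1 + (-1.265) z = 0  =>  z = -1/(-1.265) = 0.790514,  |z| = 0.790514.
Moduli of all roots: 0.7905.
All moduli strictly greater than 1? No.
Verdict: Not stationary.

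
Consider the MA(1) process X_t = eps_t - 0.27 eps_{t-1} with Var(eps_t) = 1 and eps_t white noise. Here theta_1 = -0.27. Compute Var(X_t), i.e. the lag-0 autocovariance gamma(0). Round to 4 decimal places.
\gamma(0) = 1.0729

For an MA(q) process X_t = eps_t + sum_i theta_i eps_{t-i} with
Var(eps_t) = sigma^2, the variance is
  gamma(0) = sigma^2 * (1 + sum_i theta_i^2).
  sum_i theta_i^2 = (-0.27)^2 = 0.0729.
  gamma(0) = 1 * (1 + 0.0729) = 1 * 1.0729 = 1.0729.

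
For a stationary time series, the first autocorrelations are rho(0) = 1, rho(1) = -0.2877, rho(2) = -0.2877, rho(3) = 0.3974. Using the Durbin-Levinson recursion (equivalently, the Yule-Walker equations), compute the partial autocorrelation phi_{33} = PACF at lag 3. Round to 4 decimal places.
\phi_{33} = 0.2149

The PACF at lag k is phi_{kk}, the last component of the solution
to the Yule-Walker system G_k phi = r_k where
  (G_k)_{ij} = rho(|i - j|), (r_k)_i = rho(i), i,j = 1..k.
Equivalently, Durbin-Levinson gives phi_{kk} iteratively:
  phi_{11} = rho(1)
  phi_{kk} = [rho(k) - sum_{j=1..k-1} phi_{k-1,j} rho(k-j)]
            / [1 - sum_{j=1..k-1} phi_{k-1,j} rho(j)],
  phi_{k,j} = phi_{k-1,j} - phi_{kk} phi_{k-1,k-j},  j = 1..k-1.
Step k = 1:
  phi_11 = rho(1) = -0.2877.
Step k = 2:
  phi_22 = [rho(2) - phi_11 rho(1)] / [1 - phi_11 rho(1)] = [-0.2877 - (-0.2877)(-0.2877)] / [1 - (-0.2877)(-0.2877)]
         = -0.37047129 / 0.91722871 = -0.403903.
  Update: phi_21 = phi_11 - phi_22 phi_11 = -0.2877 - (-0.403903)(-0.2877) = -0.403903.
Step k = 3:
  phi_33 = [rho(3) - phi_21 rho(2) - phi_22 rho(1)] / [1 - phi_21 rho(1) - phi_22 rho(2)]
    numerator   = 0.3974 - (-0.403903)(-0.2877) - (-0.403903)(-0.2877) = 0.1649943
    denominator = 1 - (-0.403903)(-0.2877) - (-0.403903)(-0.2877) = 0.7675943
  phi_33 = 0.1649943 / 0.7675943 = 0.2149.
Therefore phi_{33} = 0.2149.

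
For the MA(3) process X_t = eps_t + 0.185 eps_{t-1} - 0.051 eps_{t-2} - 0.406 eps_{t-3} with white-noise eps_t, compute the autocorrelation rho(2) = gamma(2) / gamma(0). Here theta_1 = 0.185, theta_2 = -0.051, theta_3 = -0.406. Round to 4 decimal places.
\rho(2) = -0.1049

For an MA(q) process with theta_0 = 1, the autocovariance is
  gamma(k) = sigma^2 * sum_{i=0..q-k} theta_i * theta_{i+k},
and rho(k) = gamma(k) / gamma(0). Sigma^2 cancels.
  numerator   = (1)*(-0.051) + (0.185)*(-0.406) = -0.12611.
  denominator = (1)^2 + (0.185)^2 + (-0.051)^2 + (-0.406)^2 = 1.201662.
  rho(2) = -0.12611 / 1.201662 = -0.1049.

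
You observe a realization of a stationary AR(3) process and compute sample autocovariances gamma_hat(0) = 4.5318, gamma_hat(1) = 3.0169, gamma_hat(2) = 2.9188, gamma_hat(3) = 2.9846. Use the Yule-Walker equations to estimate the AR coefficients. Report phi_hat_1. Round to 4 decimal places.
\hat\phi_{1} = 0.3180

The Yule-Walker equations for an AR(p) process read, in matrix form,
  Gamma_p phi = r_p,   with   (Gamma_p)_{ij} = gamma(|i - j|),
                       (r_p)_i = gamma(i),   i,j = 1..p.
Substitute the sample gammas (Toeplitz matrix and right-hand side of size 3):
  Gamma_p = [[4.5318, 3.0169, 2.9188], [3.0169, 4.5318, 3.0169], [2.9188, 3.0169, 4.5318]]
  r_p     = [3.0169, 2.9188, 2.9846]
Written out (R1..R3):
  (R1) 4.5318 phi_1 + 3.0169 phi_2 + 2.9188 phi_3 = 3.0169
  (R2) 3.0169 phi_1 + 4.5318 phi_2 + 3.0169 phi_3 = 2.9188
  (R3) 2.9188 phi_1 + 3.0169 phi_2 + 4.5318 phi_3 = 2.9846
Gaussian elimination:
  R2 <- R2 - (3.0169/4.5318) R1 = R2 - (0.665718) R1:  2.523396 phi_2 + 1.073803 phi_3 = 0.910396
  R3 <- R3 - (2.9188/4.5318) R1 = R3 - (0.644071) R1:  1.073803 phi_2 + 2.651886 phi_3 = 1.041503
  R3 <- R3 - (1.073803/2.523396) R2 = R3 - (0.425539) R2:  2.194941 phi_3 = 0.654094
Back-substitution:
  phi_hat_3 = 0.654094 / 2.194941 = 0.298001
  phi_hat_2 = (0.910396 - (1.073803)(0.298001)) / 2.523396 = 0.233971
  phi_hat_1 = (3.0169 - (3.0169)(0.233971) - (2.9188)(0.298001)) / 4.5318 = 0.318025
So phi_hat = [0.3180, 0.2340, 0.2980].
Therefore phi_hat_1 = 0.3180.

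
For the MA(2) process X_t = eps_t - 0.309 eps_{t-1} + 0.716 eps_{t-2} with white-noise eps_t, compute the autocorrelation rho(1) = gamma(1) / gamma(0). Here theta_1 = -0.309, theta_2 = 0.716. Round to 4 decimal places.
\rho(1) = -0.3297

For an MA(q) process with theta_0 = 1, the autocovariance is
  gamma(k) = sigma^2 * sum_{i=0..q-k} theta_i * theta_{i+k},
and rho(k) = gamma(k) / gamma(0). Sigma^2 cancels.
  numerator   = (1)*(-0.309) + (-0.309)*(0.716) = -0.530244.
  denominator = (1)^2 + (-0.309)^2 + (0.716)^2 = 1.608137.
  rho(1) = -0.530244 / 1.608137 = -0.3297.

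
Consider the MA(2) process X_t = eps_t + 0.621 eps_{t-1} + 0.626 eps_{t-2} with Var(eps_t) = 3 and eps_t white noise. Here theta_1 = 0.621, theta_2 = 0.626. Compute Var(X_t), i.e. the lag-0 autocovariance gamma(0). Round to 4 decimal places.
\gamma(0) = 5.3326

For an MA(q) process X_t = eps_t + sum_i theta_i eps_{t-i} with
Var(eps_t) = sigma^2, the variance is
  gamma(0) = sigma^2 * (1 + sum_i theta_i^2).
  sum_i theta_i^2 = (0.621)^2 + (0.626)^2 = 0.385641 + 0.391876 = 0.777517.
  gamma(0) = 3 * (1 + 0.777517) = 3 * 1.777517 = 5.332551, which rounds to 5.3326.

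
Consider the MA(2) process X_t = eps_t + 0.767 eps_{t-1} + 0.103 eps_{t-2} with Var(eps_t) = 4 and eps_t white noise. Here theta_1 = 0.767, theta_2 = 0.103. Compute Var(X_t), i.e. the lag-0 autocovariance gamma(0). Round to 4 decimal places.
\gamma(0) = 6.3956

For an MA(q) process X_t = eps_t + sum_i theta_i eps_{t-i} with
Var(eps_t) = sigma^2, the variance is
  gamma(0) = sigma^2 * (1 + sum_i theta_i^2).
  sum_i theta_i^2 = (0.767)^2 + (0.103)^2 = 0.588289 + 0.010609 = 0.598898.
  gamma(0) = 4 * (1 + 0.598898) = 4 * 1.598898 = 6.395592, which rounds to 6.3956.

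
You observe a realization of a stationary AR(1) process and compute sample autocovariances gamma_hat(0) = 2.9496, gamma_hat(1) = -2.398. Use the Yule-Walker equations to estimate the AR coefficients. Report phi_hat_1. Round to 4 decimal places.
\hat\phi_{1} = -0.8130

The Yule-Walker equations for an AR(p) process read, in matrix form,
  Gamma_p phi = r_p,   with   (Gamma_p)_{ij} = gamma(|i - j|),
                       (r_p)_i = gamma(i),   i,j = 1..p.
Substitute the sample gammas (Toeplitz matrix and right-hand side of size 1):
  Gamma_p = [[2.9496]]
  r_p     = [-2.398]
With p = 1 this is the single equation gamma(0) phi_1 = gamma(1):
  phi_hat_1 = gamma(1) / gamma(0) = -2.398 / 2.9496 = -0.8130.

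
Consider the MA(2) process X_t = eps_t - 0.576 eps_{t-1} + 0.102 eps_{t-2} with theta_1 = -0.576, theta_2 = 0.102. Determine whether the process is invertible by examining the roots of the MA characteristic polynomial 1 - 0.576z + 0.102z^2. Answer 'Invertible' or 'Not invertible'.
\text{Invertible}

The MA(q) characteristic polynomial is P(z) = 1 - 0.576z + 0.102z^2.
Invertibility requires all roots to lie outside the unit circle, i.e. |z| > 1 for every root.
Set 1 + (-0.576) z + (0.102) z^2 = 0, i.e. a z^2 + b z + c = 0 with a = 0.102, b = -0.576, c = 1.
Discriminant D = b^2 - 4ac = (-0.576)^2 - 4*(0.102)*1 = 0.331776 - (0.408) = -0.076224.
D < 0, so the roots are the complex-conjugate pair z = (-b +/- i sqrt(-D)) / (2a) = 2.8235 +/- 1.3534i.
For a conjugate pair |z|^2 = z * conj(z) = (product of roots) = c/a = 1/(0.102) = 9.803922, so |z| = sqrt(9.803922) = 3.1311 for both roots.
Moduli of all roots: 3.1311, 3.1311.
All moduli strictly greater than 1? Yes.
Verdict: Invertible.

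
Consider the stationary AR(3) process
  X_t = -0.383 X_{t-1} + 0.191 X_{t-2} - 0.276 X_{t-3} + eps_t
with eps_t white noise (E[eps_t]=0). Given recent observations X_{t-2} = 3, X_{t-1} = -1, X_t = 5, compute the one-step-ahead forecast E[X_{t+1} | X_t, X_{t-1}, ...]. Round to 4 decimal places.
E[X_{t+1} \mid \mathcal F_t] = -2.9340

For an AR(p) model X_t = c + sum_i phi_i X_{t-i} + eps_t, the
one-step-ahead conditional mean is
  E[X_{t+1} | X_t, ...] = c + sum_i phi_i X_{t+1-i}.
Substitute known values:
  E[X_{t+1} | ...] = (-0.383) * (5) + (0.191) * (-1) + (-0.276) * (3)
                   = -2.9340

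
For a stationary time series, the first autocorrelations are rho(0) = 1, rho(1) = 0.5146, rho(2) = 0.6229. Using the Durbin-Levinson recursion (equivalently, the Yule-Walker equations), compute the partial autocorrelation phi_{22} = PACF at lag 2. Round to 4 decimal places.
\phi_{22} = 0.4871

The PACF at lag k is phi_{kk}, the last component of the solution
to the Yule-Walker system G_k phi = r_k where
  (G_k)_{ij} = rho(|i - j|), (r_k)_i = rho(i), i,j = 1..k.
Equivalently, Durbin-Levinson gives phi_{kk} iteratively:
  phi_{11} = rho(1)
  phi_{kk} = [rho(k) - sum_{j=1..k-1} phi_{k-1,j} rho(k-j)]
            / [1 - sum_{j=1..k-1} phi_{k-1,j} rho(j)],
  phi_{k,j} = phi_{k-1,j} - phi_{kk} phi_{k-1,k-j},  j = 1..k-1.
Step k = 1:
  phi_11 = rho(1) = 0.5146.
Step k = 2:
  phi_22 = [rho(2) - phi_11 rho(1)] / [1 - phi_11 rho(1)] = [0.6229 - (0.5146)(0.5146)] / [1 - (0.5146)(0.5146)]
         = 0.35808684 / 0.73518684 = 0.4871.
Therefore phi_{22} = 0.4871.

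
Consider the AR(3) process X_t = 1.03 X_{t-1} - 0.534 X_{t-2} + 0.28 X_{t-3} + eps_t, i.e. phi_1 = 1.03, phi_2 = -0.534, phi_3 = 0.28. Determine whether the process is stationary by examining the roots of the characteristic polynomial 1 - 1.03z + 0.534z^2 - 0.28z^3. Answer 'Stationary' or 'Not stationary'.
\text{Stationary}

The AR(p) characteristic polynomial is P(z) = 1 - 1.03z + 0.534z^2 - 0.28z^3.
Stationarity requires all roots to lie outside the unit circle, i.e. |z| > 1 for every root.
Degree 3: look for a simple real root z0 first, then factor out (1 - z/z0) and solve the remaining quadratic.
Testing z0 = 1.25: P(1.25) = 1 + (-1.03)(1.25) + (0.534)(1.25)^2 + (-0.28)(1.25)^3
  = 1 + (-1.2875) + (0.834375) + (-0.546875) = 0.  So z_0 = 1.25 is a root, |z_0| = 1.25.
Divide out the factor (1 - 0.8 z) = (1 - z/z0) (since 1/z0 = 0.8):
  P(z) = (1 - 0.8 z)(1 + (-0.23) z + (0.35) z^2)
  [check: z-coef -0.23 - (0.8) = -1.03; z^2-coef 0.35 - (0.8)(-0.23) = 0.534; z^3-coef -(0.8)(0.35) = -0.28.]
Remaining roots from the quadratic factor 1 + (-0.23) z + (0.35) z^2:
  Set 1 + (-0.23) z + (0.35) z^2 = 0, i.e. a z^2 + b z + c = 0 with a = 0.35, b = -0.23, c = 1.
  Discriminant D = b^2 - 4ac = (-0.23)^2 - 4*(0.35)*1 = 0.0529 - (1.4) = -1.3471.
  D < 0, so the roots are the complex-conjugate pair z = (-b +/- i sqrt(-D)) / (2a) = 0.3286 +/- 1.6581i.
  For a conjugate pair |z|^2 = z * conj(z) = (product of roots) = c/a = 1/(0.35) = 2.857143, so |z| = sqrt(2.857143) = 1.6903 for both roots.
Moduli of all roots: 1.2500, 1.6903, 1.6903.
All moduli strictly greater than 1? Yes.
Verdict: Stationary.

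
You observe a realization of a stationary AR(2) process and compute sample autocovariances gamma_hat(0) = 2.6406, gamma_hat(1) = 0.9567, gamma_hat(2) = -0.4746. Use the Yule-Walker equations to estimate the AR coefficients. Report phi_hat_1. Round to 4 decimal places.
\hat\phi_{1} = 0.4920

The Yule-Walker equations for an AR(p) process read, in matrix form,
  Gamma_p phi = r_p,   with   (Gamma_p)_{ij} = gamma(|i - j|),
                       (r_p)_i = gamma(i),   i,j = 1..p.
Substitute the sample gammas (Toeplitz matrix and right-hand side of size 2):
  Gamma_p = [[2.6406, 0.9567], [0.9567, 2.6406]]
  r_p     = [0.9567, -0.4746]
Written out:
  2.6406 phi_1 + 0.9567 phi_2 = 0.9567
  0.9567 phi_1 + 2.6406 phi_2 = -0.4746
Solve by Cramer's rule:
  det = gamma(0)^2 - gamma(1)^2 = (2.6406)^2 - (0.9567)^2 = 6.97276836 - 0.91527489 = 6.05749347
  phi_hat_1 = [gamma(1) gamma(0) - gamma(1) gamma(2)] / det = [(0.9567)(2.6406) - (0.9567)(-0.4746)] / 6.05749347 = 2.98031184 / 6.05749347 = 0.492
  phi_hat_2 = [gamma(0) gamma(2) - gamma(1)^2] / det = [(2.6406)(-0.4746) - (0.9567)^2] / 6.05749347 = -2.16850365 / 6.05749347 = -0.358
So phi_hat = [0.4920, -0.3580].
Therefore phi_hat_1 = 0.4920.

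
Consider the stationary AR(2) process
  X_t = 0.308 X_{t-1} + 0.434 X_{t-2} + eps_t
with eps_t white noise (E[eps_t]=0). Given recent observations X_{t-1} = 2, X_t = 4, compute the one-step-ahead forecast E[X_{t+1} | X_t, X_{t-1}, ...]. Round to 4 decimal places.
E[X_{t+1} \mid \mathcal F_t] = 2.1000

For an AR(p) model X_t = c + sum_i phi_i X_{t-i} + eps_t, the
one-step-ahead conditional mean is
  E[X_{t+1} | X_t, ...] = c + sum_i phi_i X_{t+1-i}.
Substitute known values:
  E[X_{t+1} | ...] = (0.308) * (4) + (0.434) * (2)
                   = 2.1000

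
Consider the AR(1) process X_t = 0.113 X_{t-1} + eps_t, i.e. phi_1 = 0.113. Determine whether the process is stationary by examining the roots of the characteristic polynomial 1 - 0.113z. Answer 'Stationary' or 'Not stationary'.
\text{Stationary}

The AR(p) characteristic polynomial is P(z) = 1 - 0.113z.
Stationarity requires all roots to lie outside the unit circle, i.e. |z| > 1 for every root.
This is linear in z: 1 + (-0.113) z = 0  =>  z = -1/(-0.113) = 8.849558,  |z| = 8.849558.
Moduli of all roots: 8.8496.
All moduli strictly greater than 1? Yes.
Verdict: Stationary.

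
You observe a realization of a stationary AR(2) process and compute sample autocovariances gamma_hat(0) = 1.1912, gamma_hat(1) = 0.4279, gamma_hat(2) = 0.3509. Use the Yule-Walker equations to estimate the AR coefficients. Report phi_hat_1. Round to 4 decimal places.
\hat\phi_{1} = 0.2909

The Yule-Walker equations for an AR(p) process read, in matrix form,
  Gamma_p phi = r_p,   with   (Gamma_p)_{ij} = gamma(|i - j|),
                       (r_p)_i = gamma(i),   i,j = 1..p.
Substitute the sample gammas (Toeplitz matrix and right-hand side of size 2):
  Gamma_p = [[1.1912, 0.4279], [0.4279, 1.1912]]
  r_p     = [0.4279, 0.3509]
Written out:
  1.1912 phi_1 + 0.4279 phi_2 = 0.4279
  0.4279 phi_1 + 1.1912 phi_2 = 0.3509
Solve by Cramer's rule:
  det = gamma(0)^2 - gamma(1)^2 = (1.1912)^2 - (0.4279)^2 = 1.41895744 - 0.18309841 = 1.23585903
  phi_hat_1 = [gamma(1) gamma(0) - gamma(1) gamma(2)] / det = [(0.4279)(1.1912) - (0.4279)(0.3509)] / 1.23585903 = 0.35956437 / 1.23585903 = 0.2909
  phi_hat_2 = [gamma(0) gamma(2) - gamma(1)^2] / det = [(1.1912)(0.3509) - (0.4279)^2] / 1.23585903 = 0.23489367 / 1.23585903 = 0.1901
So phi_hat = [0.2909, 0.1901].
Therefore phi_hat_1 = 0.2909.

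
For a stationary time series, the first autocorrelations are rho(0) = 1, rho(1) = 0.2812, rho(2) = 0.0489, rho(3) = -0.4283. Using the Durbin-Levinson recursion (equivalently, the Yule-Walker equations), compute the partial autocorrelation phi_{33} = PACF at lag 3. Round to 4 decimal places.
\phi_{33} = -0.4710

The PACF at lag k is phi_{kk}, the last component of the solution
to the Yule-Walker system G_k phi = r_k where
  (G_k)_{ij} = rho(|i - j|), (r_k)_i = rho(i), i,j = 1..k.
Equivalently, Durbin-Levinson gives phi_{kk} iteratively:
  phi_{11} = rho(1)
  phi_{kk} = [rho(k) - sum_{j=1..k-1} phi_{k-1,j} rho(k-j)]
            / [1 - sum_{j=1..k-1} phi_{k-1,j} rho(j)],
  phi_{k,j} = phi_{k-1,j} - phi_{kk} phi_{k-1,k-j},  j = 1..k-1.
Step k = 1:
  phi_11 = rho(1) = 0.2812.
Step k = 2:
  phi_22 = [rho(2) - phi_11 rho(1)] / [1 - phi_11 rho(1)] = [0.0489 - (0.2812)(0.2812)] / [1 - (0.2812)(0.2812)]
         = -0.03017344 / 0.92092656 = -0.032764.
  Update: phi_21 = phi_11 - phi_22 phi_11 = 0.2812 - (-0.032764)(0.2812) = 0.290413.
Step k = 3:
  phi_33 = [rho(3) - phi_21 rho(2) - phi_22 rho(1)] / [1 - phi_21 rho(1) - phi_22 rho(2)]
    numerator   = -0.4283 - (0.290413)(0.0489) - (-0.032764)(0.2812) = -0.43328791
    denominator = 1 - (0.290413)(0.2812) - (-0.032764)(0.0489) = 0.91993795
  phi_33 = -0.43328791 / 0.91993795 = -0.471.
Therefore phi_{33} = -0.4710.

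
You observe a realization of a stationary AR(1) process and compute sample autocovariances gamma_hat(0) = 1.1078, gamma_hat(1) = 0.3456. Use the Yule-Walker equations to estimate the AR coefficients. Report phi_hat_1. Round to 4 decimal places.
\hat\phi_{1} = 0.3120

The Yule-Walker equations for an AR(p) process read, in matrix form,
  Gamma_p phi = r_p,   with   (Gamma_p)_{ij} = gamma(|i - j|),
                       (r_p)_i = gamma(i),   i,j = 1..p.
Substitute the sample gammas (Toeplitz matrix and right-hand side of size 1):
  Gamma_p = [[1.1078]]
  r_p     = [0.3456]
With p = 1 this is the single equation gamma(0) phi_1 = gamma(1):
  phi_hat_1 = gamma(1) / gamma(0) = 0.3456 / 1.1078 = 0.3120.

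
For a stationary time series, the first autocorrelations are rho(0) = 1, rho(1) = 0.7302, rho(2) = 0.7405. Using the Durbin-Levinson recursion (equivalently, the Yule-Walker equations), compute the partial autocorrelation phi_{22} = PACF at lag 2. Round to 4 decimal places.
\phi_{22} = 0.4441

The PACF at lag k is phi_{kk}, the last component of the solution
to the Yule-Walker system G_k phi = r_k where
  (G_k)_{ij} = rho(|i - j|), (r_k)_i = rho(i), i,j = 1..k.
Equivalently, Durbin-Levinson gives phi_{kk} iteratively:
  phi_{11} = rho(1)
  phi_{kk} = [rho(k) - sum_{j=1..k-1} phi_{k-1,j} rho(k-j)]
            / [1 - sum_{j=1..k-1} phi_{k-1,j} rho(j)],
  phi_{k,j} = phi_{k-1,j} - phi_{kk} phi_{k-1,k-j},  j = 1..k-1.
Step k = 1:
  phi_11 = rho(1) = 0.7302.
Step k = 2:
  phi_22 = [rho(2) - phi_11 rho(1)] / [1 - phi_11 rho(1)] = [0.7405 - (0.7302)(0.7302)] / [1 - (0.7302)(0.7302)]
         = 0.20730796 / 0.46680796 = 0.4441.
Therefore phi_{22} = 0.4441.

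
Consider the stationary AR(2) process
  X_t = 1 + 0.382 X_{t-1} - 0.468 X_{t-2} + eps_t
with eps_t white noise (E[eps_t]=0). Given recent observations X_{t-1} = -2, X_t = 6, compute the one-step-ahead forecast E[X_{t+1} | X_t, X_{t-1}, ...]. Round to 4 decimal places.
E[X_{t+1} \mid \mathcal F_t] = 4.2280

For an AR(p) model X_t = c + sum_i phi_i X_{t-i} + eps_t, the
one-step-ahead conditional mean is
  E[X_{t+1} | X_t, ...] = c + sum_i phi_i X_{t+1-i}.
Substitute known values:
  E[X_{t+1} | ...] = 1 + (0.382) * (6) + (-0.468) * (-2)
                   = 4.2280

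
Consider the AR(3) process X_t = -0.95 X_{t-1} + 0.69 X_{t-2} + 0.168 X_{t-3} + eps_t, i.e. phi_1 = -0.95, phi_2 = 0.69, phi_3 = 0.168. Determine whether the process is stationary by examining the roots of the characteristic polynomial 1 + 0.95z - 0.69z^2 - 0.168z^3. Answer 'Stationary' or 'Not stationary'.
\text{Not stationary}

The AR(p) characteristic polynomial is P(z) = 1 + 0.95z - 0.69z^2 - 0.168z^3.
Stationarity requires all roots to lie outside the unit circle, i.e. |z| > 1 for every root.
Degree 3: look for a simple real root z0 first, then factor out (1 - z/z0) and solve the remaining quadratic.
Testing z0 = -5: P(-5) = 1 + (0.95)(-5) + (-0.69)(-5)^2 + (-0.168)(-5)^3
  = 1 + (-4.75) + (-17.25) + (21) = 0.  So z_0 = -5 is a root, |z_0| = 5.
Divide out the factor (1 + 0.2 z) = (1 - z/z0) (since 1/z0 = -0.2):
  P(z) = (1 + 0.2 z)(1 + (0.75) z + (-0.84) z^2)
  [check: z-coef 0.75 - (-0.2) = 0.95; z^2-coef -0.84 - (-0.2)(0.75) = -0.69; z^3-coef -(-0.2)(-0.84) = -0.168.]
Remaining roots from the quadratic factor 1 + (0.75) z + (-0.84) z^2:
  Set 1 + (0.75) z + (-0.84) z^2 = 0, i.e. a z^2 + b z + c = 0 with a = -0.84, b = 0.75, c = 1.
  Discriminant D = b^2 - 4ac = (0.75)^2 - 4*(-0.84)*1 = 0.5625 - (-3.36) = 3.9225.
  D >= 0, so the roots are real: z = (-b +/- sqrt(D)) / (2a) = (-0.75 +/- 1.98053) / (-1.68).
    z_1 = (-0.75 + 1.98053) / (-1.68) = -0.7325,   |z_1| = 0.7325.
    z_2 = (-0.75 - 1.98053) / (-1.68) = 1.6253,   |z_2| = 1.6253.
Moduli of all roots: 5.0000, 0.7325, 1.6253.
All moduli strictly greater than 1? No.
Verdict: Not stationary.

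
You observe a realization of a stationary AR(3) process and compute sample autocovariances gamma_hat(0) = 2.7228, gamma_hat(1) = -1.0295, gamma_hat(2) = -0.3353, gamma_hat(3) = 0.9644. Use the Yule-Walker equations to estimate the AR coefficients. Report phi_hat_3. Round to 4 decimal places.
\hat\phi_{3} = 0.2270

The Yule-Walker equations for an AR(p) process read, in matrix form,
  Gamma_p phi = r_p,   with   (Gamma_p)_{ij} = gamma(|i - j|),
                       (r_p)_i = gamma(i),   i,j = 1..p.
Substitute the sample gammas (Toeplitz matrix and right-hand side of size 3):
  Gamma_p = [[2.7228, -1.0295, -0.3353], [-1.0295, 2.7228, -1.0295], [-0.3353, -1.0295, 2.7228]]
  r_p     = [-1.0295, -0.3353, 0.9644]
Written out (R1..R3):
  (R1) 2.7228 phi_1 - 1.0295 phi_2 - 0.3353 phi_3 = -1.0295
  (R2) -1.0295 phi_1 + 2.7228 phi_2 - 1.0295 phi_3 = -0.3353
  (R3) -0.3353 phi_1 - 1.0295 phi_2 + 2.7228 phi_3 = 0.9644
Gaussian elimination:
  R2 <- R2 - (-1.0295/2.7228) R1 = R2 - (-0.378103) R1:  2.333543 phi_2 - 1.156278 phi_3 = -0.724557
  R3 <- R3 - (-0.3353/2.7228) R1 = R3 - (-0.123145) R1:  -1.156278 phi_2 + 2.681509 phi_3 = 0.837622
  R3 <- R3 - (-1.156278/2.333543) R2 = R3 - (-0.495503) R2:  2.10857 phi_3 = 0.478601
Back-substitution:
  phi_hat_3 = 0.478601 / 2.10857 = 0.226979
  phi_hat_2 = (-0.724557 - (-1.156278)(0.226979)) / 2.333543 = -0.198028
  phi_hat_1 = (-1.0295 - (-1.0295)(-0.198028) - (-0.3353)(0.226979)) / 2.7228 = -0.425027
So phi_hat = [-0.4250, -0.1980, 0.2270].
Therefore phi_hat_3 = 0.2270.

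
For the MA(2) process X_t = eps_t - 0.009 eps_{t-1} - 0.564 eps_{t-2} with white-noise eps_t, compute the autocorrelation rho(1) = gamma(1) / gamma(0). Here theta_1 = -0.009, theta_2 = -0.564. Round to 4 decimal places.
\rho(1) = -0.0030

For an MA(q) process with theta_0 = 1, the autocovariance is
  gamma(k) = sigma^2 * sum_{i=0..q-k} theta_i * theta_{i+k},
and rho(k) = gamma(k) / gamma(0). Sigma^2 cancels.
  numerator   = (1)*(-0.009) + (-0.009)*(-0.564) = -0.003924.
  denominator = (1)^2 + (-0.009)^2 + (-0.564)^2 = 1.318177.
  rho(1) = -0.003924 / 1.318177 = -0.0030.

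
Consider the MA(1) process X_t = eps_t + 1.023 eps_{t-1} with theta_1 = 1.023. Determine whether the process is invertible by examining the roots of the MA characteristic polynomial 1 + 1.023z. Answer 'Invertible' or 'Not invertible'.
\text{Not invertible}

The MA(q) characteristic polynomial is P(z) = 1 + 1.023z.
Invertibility requires all roots to lie outside the unit circle, i.e. |z| > 1 for every root.
This is linear in z: 1 + (1.023) z = 0  =>  z = -1/(1.023) = -0.977517,  |z| = 0.977517.
Moduli of all roots: 0.9775.
All moduli strictly greater than 1? No.
Verdict: Not invertible.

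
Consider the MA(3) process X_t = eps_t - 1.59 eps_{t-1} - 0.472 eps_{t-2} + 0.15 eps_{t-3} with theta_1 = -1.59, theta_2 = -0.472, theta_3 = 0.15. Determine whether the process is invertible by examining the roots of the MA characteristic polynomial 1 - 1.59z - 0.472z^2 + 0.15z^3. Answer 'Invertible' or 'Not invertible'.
\text{Not invertible}

The MA(q) characteristic polynomial is P(z) = 1 - 1.59z - 0.472z^2 + 0.15z^3.
Invertibility requires all roots to lie outside the unit circle, i.e. |z| > 1 for every root.
Degree 3: look for a simple real root z0 first, then factor out (1 - z/z0) and solve the remaining quadratic.
Testing z0 = 5: P(5) = 1 + (-1.59)(5) + (-0.472)(5)^2 + (0.15)(5)^3
  = 1 + (-7.95) + (-11.8) + (18.75) = 0.  So z_0 = 5 is a root, |z_0| = 5.
Divide out the factor (1 - 0.2 z) = (1 - z/z0) (since 1/z0 = 0.2):
  P(z) = (1 - 0.2 z)(1 + (-1.39) z + (-0.75) z^2)
  [check: z-coef -1.39 - (0.2) = -1.59; z^2-coef -0.75 - (0.2)(-1.39) = -0.472; z^3-coef -(0.2)(-0.75) = 0.15.]
Remaining roots from the quadratic factor 1 + (-1.39) z + (-0.75) z^2:
  Set 1 + (-1.39) z + (-0.75) z^2 = 0, i.e. a z^2 + b z + c = 0 with a = -0.75, b = -1.39, c = 1.
  Discriminant D = b^2 - 4ac = (-1.39)^2 - 4*(-0.75)*1 = 1.9321 - (-3) = 4.9321.
  D >= 0, so the roots are real: z = (-b +/- sqrt(D)) / (2a) = (1.39 +/- 2.220833) / (-1.5).
    z_1 = (1.39 + 2.220833) / (-1.5) = -2.4072,   |z_1| = 2.4072.
    z_2 = (1.39 - 2.220833) / (-1.5) = 0.5539,   |z_2| = 0.5539.
Moduli of all roots: 5.0000, 2.4072, 0.5539.
All moduli strictly greater than 1? No.
Verdict: Not invertible.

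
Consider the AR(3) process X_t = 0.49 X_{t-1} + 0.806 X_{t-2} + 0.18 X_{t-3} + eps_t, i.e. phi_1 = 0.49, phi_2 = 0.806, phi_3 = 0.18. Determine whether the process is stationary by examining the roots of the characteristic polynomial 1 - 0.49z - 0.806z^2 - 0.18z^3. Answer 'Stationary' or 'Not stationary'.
\text{Not stationary}

The AR(p) characteristic polynomial is P(z) = 1 - 0.49z - 0.806z^2 - 0.18z^3.
Stationarity requires all roots to lie outside the unit circle, i.e. |z| > 1 for every root.
Degree 3: look for a simple real root z0 first, then factor out (1 - z/z0) and solve the remaining quadratic.
Testing z0 = -2.5: P(-2.5) = 1 + (-0.49)(-2.5) + (-0.806)(-2.5)^2 + (-0.18)(-2.5)^3
  = 1 + (1.225) + (-5.0375) + (2.8125) = 0.  So z_0 = -2.5 is a root, |z_0| = 2.5.
Divide out the factor (1 + 0.4 z) = (1 - z/z0) (since 1/z0 = -0.4):
  P(z) = (1 + 0.4 z)(1 + (-0.89) z + (-0.45) z^2)
  [check: z-coef -0.89 - (-0.4) = -0.49; z^2-coef -0.45 - (-0.4)(-0.89) = -0.806; z^3-coef -(-0.4)(-0.45) = -0.18.]
Remaining roots from the quadratic factor 1 + (-0.89) z + (-0.45) z^2:
  Set 1 + (-0.89) z + (-0.45) z^2 = 0, i.e. a z^2 + b z + c = 0 with a = -0.45, b = -0.89, c = 1.
  Discriminant D = b^2 - 4ac = (-0.89)^2 - 4*(-0.45)*1 = 0.7921 - (-1.8) = 2.5921.
  D >= 0, so the roots are real: z = (-b +/- sqrt(D)) / (2a) = (0.89 +/- 1.61) / (-0.9).
    z_1 = (0.89 + 1.61) / (-0.9) = -2.7778,   |z_1| = 2.7778.
    z_2 = (0.89 - 1.61) / (-0.9) = 0.8,   |z_2| = 0.8.
Moduli of all roots: 2.5000, 2.7778, 0.8000.
All moduli strictly greater than 1? No.
Verdict: Not stationary.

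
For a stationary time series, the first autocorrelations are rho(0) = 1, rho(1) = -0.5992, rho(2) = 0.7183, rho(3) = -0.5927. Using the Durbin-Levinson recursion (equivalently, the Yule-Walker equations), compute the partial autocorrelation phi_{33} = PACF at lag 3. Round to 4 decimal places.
\phi_{33} = -0.1540

The PACF at lag k is phi_{kk}, the last component of the solution
to the Yule-Walker system G_k phi = r_k where
  (G_k)_{ij} = rho(|i - j|), (r_k)_i = rho(i), i,j = 1..k.
Equivalently, Durbin-Levinson gives phi_{kk} iteratively:
  phi_{11} = rho(1)
  phi_{kk} = [rho(k) - sum_{j=1..k-1} phi_{k-1,j} rho(k-j)]
            / [1 - sum_{j=1..k-1} phi_{k-1,j} rho(j)],
  phi_{k,j} = phi_{k-1,j} - phi_{kk} phi_{k-1,k-j},  j = 1..k-1.
Step k = 1:
  phi_11 = rho(1) = -0.5992.
Step k = 2:
  phi_22 = [rho(2) - phi_11 rho(1)] / [1 - phi_11 rho(1)] = [0.7183 - (-0.5992)(-0.5992)] / [1 - (-0.5992)(-0.5992)]
         = 0.35925936 / 0.64095936 = 0.560503.
  Update: phi_21 = phi_11 - phi_22 phi_11 = -0.5992 - (0.560503)(-0.5992) = -0.263347.
Step k = 3:
  phi_33 = [rho(3) - phi_21 rho(2) - phi_22 rho(1)] / [1 - phi_21 rho(1) - phi_22 rho(2)]
    numerator   = -0.5927 - (-0.263347)(0.7183) - (0.560503)(-0.5992) = -0.06768481
    denominator = 1 - (-0.263347)(-0.5992) - (0.560503)(0.7183) = 0.43959357
  phi_33 = -0.06768481 / 0.43959357 = -0.154.
Therefore phi_{33} = -0.1540.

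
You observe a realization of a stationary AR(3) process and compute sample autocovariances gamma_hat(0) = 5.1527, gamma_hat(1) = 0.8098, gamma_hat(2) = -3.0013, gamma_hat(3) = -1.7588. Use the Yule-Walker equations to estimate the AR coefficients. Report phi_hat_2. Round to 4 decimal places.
\hat\phi_{2} = -0.5820

The Yule-Walker equations for an AR(p) process read, in matrix form,
  Gamma_p phi = r_p,   with   (Gamma_p)_{ij} = gamma(|i - j|),
                       (r_p)_i = gamma(i),   i,j = 1..p.
Substitute the sample gammas (Toeplitz matrix and right-hand side of size 3):
  Gamma_p = [[5.1527, 0.8098, -3.0013], [0.8098, 5.1527, 0.8098], [-3.0013, 0.8098, 5.1527]]
  r_p     = [0.8098, -3.0013, -1.7588]
Written out (R1..R3):
  (R1) 5.1527 phi_1 + 0.8098 phi_2 - 3.0013 phi_3 = 0.8098
  (R2) 0.8098 phi_1 + 5.1527 phi_2 + 0.8098 phi_3 = -3.0013
  (R3) -3.0013 phi_1 + 0.8098 phi_2 + 5.1527 phi_3 = -1.7588
Gaussian elimination:
  R2 <- R2 - (0.8098/5.1527) R1 = R2 - (0.15716) R1:  5.025432 phi_2 + 1.281485 phi_3 = -3.128568
  R3 <- R3 - (-3.0013/5.1527) R1 = R3 - (-0.582471) R1:  1.281485 phi_2 + 3.404529 phi_3 = -1.287115
  R3 <- R3 - (1.281485/5.025432) R2 = R3 - (0.255) R2:  3.07775 phi_3 = -0.48933
Back-substitution:
  phi_hat_3 = -0.48933 / 3.07775 = -0.158989
  phi_hat_2 = (-3.128568 - (1.281485)(-0.158989)) / 5.025432 = -0.582005
  phi_hat_1 = (0.8098 - (0.8098)(-0.582005) - (-3.0013)(-0.158989)) / 5.1527 = 0.156022
So phi_hat = [0.1560, -0.5820, -0.1590].
Therefore phi_hat_2 = -0.5820.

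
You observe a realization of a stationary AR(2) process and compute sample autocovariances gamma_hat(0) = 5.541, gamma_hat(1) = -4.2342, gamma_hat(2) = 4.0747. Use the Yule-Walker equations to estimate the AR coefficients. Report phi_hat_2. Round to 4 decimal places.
\hat\phi_{2} = 0.3640

The Yule-Walker equations for an AR(p) process read, in matrix form,
  Gamma_p phi = r_p,   with   (Gamma_p)_{ij} = gamma(|i - j|),
                       (r_p)_i = gamma(i),   i,j = 1..p.
Substitute the sample gammas (Toeplitz matrix and right-hand side of size 2):
  Gamma_p = [[5.541, -4.2342], [-4.2342, 5.541]]
  r_p     = [-4.2342, 4.0747]
Written out:
  5.541 phi_1 - 4.2342 phi_2 = -4.2342
  -4.2342 phi_1 + 5.541 phi_2 = 4.0747
Solve by Cramer's rule:
  det = gamma(0)^2 - gamma(1)^2 = (5.541)^2 - (-4.2342)^2 = 30.702681 - 17.92844964 = 12.77423136
  phi_hat_1 = [gamma(1) gamma(0) - gamma(1) gamma(2)] / det = [(-4.2342)(5.541) - (-4.2342)(4.0747)] / 12.77423136 = -6.20860746 / 12.77423136 = -0.486
  phi_hat_2 = [gamma(0) gamma(2) - gamma(1)^2] / det = [(5.541)(4.0747) - (-4.2342)^2] / 12.77423136 = 4.64946306 / 12.77423136 = 0.364
So phi_hat = [-0.4860, 0.3640].
Therefore phi_hat_2 = 0.3640.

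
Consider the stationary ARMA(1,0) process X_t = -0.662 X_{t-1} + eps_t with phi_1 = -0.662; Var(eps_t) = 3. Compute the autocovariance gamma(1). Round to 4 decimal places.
\gamma(1) = -3.5353

Multiply the model equation by X_{t-k} and take expectations. With theta_0 = psi_0 = 1 and psi_j the MA(infinity) weights, this gives
  gamma(k) - sum_i phi_i gamma(k-i) = c_k,
  c_k = sigma^2 * sum_{j=k..q} theta_j psi_{j-k}   (c_k = 0 for k > q),
using gamma(-m) = gamma(m).
Pure AR (q = 0): c_0 = sigma^2 = 3, c_k = 0 for k >= 1.
Equations for k = 0 and k = 1 (AR order 1):
  gamma(0) = phi_1 gamma(1) + c_0
  gamma(1) = phi_1 gamma(0) + c_1
Substituting the second into the first: gamma(0) (1 - phi_1^2) = c_0 + phi_1 c_1, so
  gamma(0) = c_0 / (1 - phi_1^2) = 3 / (1 - (-0.662)^2) = 3 / 0.561756 = 5.340397.
  gamma(1) = phi_1 gamma(0) = (-0.662)(5.340397) = -3.535343.
Therefore gamma(1) = -3.5353 (to 4 decimal places).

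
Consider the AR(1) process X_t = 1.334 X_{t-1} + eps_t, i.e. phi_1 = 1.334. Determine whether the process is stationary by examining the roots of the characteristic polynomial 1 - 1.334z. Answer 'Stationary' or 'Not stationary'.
\text{Not stationary}

The AR(p) characteristic polynomial is P(z) = 1 - 1.334z.
Stationarity requires all roots to lie outside the unit circle, i.e. |z| > 1 for every root.
This is linear in z: 1 + (-1.334) z = 0  =>  z = -1/(-1.334) = 0.749625,  |z| = 0.749625.
Moduli of all roots: 0.7496.
All moduli strictly greater than 1? No.
Verdict: Not stationary.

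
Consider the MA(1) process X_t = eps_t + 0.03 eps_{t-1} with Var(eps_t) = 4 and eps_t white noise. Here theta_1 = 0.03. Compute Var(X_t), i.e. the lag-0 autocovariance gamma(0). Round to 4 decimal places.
\gamma(0) = 4.0036

For an MA(q) process X_t = eps_t + sum_i theta_i eps_{t-i} with
Var(eps_t) = sigma^2, the variance is
  gamma(0) = sigma^2 * (1 + sum_i theta_i^2).
  sum_i theta_i^2 = (0.03)^2 = 0.0009.
  gamma(0) = 4 * (1 + 0.0009) = 4 * 1.0009 = 4.0036.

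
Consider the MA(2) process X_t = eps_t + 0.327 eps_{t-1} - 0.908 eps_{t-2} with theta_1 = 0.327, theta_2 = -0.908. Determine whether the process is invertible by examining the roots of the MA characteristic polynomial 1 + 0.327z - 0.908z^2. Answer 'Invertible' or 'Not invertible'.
\text{Not invertible}

The MA(q) characteristic polynomial is P(z) = 1 + 0.327z - 0.908z^2.
Invertibility requires all roots to lie outside the unit circle, i.e. |z| > 1 for every root.
Set 1 + (0.327) z + (-0.908) z^2 = 0, i.e. a z^2 + b z + c = 0 with a = -0.908, b = 0.327, c = 1.
Discriminant D = b^2 - 4ac = (0.327)^2 - 4*(-0.908)*1 = 0.106929 - (-3.632) = 3.738929.
D >= 0, so the roots are real: z = (-b +/- sqrt(D)) / (2a) = (-0.327 +/- 1.933631) / (-1.816).
  z_1 = (-0.327 + 1.933631) / (-1.816) = -0.8847,   |z_1| = 0.8847.
  z_2 = (-0.327 - 1.933631) / (-1.816) = 1.2448,   |z_2| = 1.2448.
Moduli of all roots: 0.8847, 1.2448.
All moduli strictly greater than 1? No.
Verdict: Not invertible.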